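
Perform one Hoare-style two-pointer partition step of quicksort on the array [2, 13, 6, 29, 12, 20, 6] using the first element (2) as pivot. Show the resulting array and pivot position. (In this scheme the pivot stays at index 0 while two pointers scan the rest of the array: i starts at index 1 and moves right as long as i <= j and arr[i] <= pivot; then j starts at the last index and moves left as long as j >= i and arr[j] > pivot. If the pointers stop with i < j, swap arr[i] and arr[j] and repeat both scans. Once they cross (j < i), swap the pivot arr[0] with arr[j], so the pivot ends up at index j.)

Hoare-style two-pointer partition with pivot = 2:

Initial array: [2, 13, 6, 29, 12, 20, 6]

Pointers start at i = 1, j = 6.
i ends at 1, j ends at 0: the pointers have crossed (j < i), so scanning stops.

j = 0, so swapping arr[0] with arr[j] leaves the pivot at position 0: [2, 13, 6, 29, 12, 20, 6]
Pivot position: 0

After partitioning with pivot 2, the array becomes [2, 13, 6, 29, 12, 20, 6]. The pivot is placed at index 0. All elements to the left of the pivot are <= 2, and all elements to the right are > 2.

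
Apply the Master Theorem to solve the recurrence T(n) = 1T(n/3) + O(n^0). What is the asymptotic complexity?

Master Theorem for T(n) = 1T(n/3) + O(n^0):

a = 1, b = 3, c = 0
log_b(a) = log_3(1) = 0.0000

Case 2: c = 0 = log_3(1) = 0.0000
T(n) = O(n^0 log n) = O(log n)

For T(n) = 1T(n/3) + O(n^0): log_3(1) = 0.0000. This is Case 2 of the Master Theorem (c = log_b(a), equal work at all levels), giving O(log n).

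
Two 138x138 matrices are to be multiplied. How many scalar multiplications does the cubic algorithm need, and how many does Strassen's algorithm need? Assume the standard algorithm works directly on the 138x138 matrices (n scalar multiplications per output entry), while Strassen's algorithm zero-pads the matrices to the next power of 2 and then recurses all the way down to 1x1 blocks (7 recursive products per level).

Matrix multiplication for 138x138 matrices:

Strassen's algorithm requires power-of-2 dimensions. Pad 138x138 to 256x256 (next power of 2).

Standard algorithm: 138^3 = 2628072 multiplications
Strassen's algorithm: 7^(log2(256)) = 7^8 = 5764801 multiplications
Difference: 2628072 - 5764801 = -3136729 (Strassen uses MORE here due to padding overhead — for small or just-over-power-of-2 n, padding can outweigh the per-level savings)

Standard: 2628072 multiplications (138^3). Strassen: 5764801 multiplications (7^8, after padding to 256x256). Strassen reduces 8 recursive multiplications to 7 at each level.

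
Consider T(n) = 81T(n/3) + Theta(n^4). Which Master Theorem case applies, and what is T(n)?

Master Theorem for T(n) = 81T(n/3) + O(n^4):

a = 81, b = 3, c = 4
log_b(a) = log_3(81) = 4.0000

Case 2: c = 4 = log_3(81) = 4.0000
T(n) = O(n^4 log n) = O(n^4 log n)

For T(n) = 81T(n/3) + O(n^4): log_3(81) = 4.0000. This is Case 2 of the Master Theorem (c = log_b(a), equal work at all levels), giving O(n^4 log n).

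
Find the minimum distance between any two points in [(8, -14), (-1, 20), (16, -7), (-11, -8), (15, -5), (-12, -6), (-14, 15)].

Computing all pairwise distances among 7 points:

d((8, -14), (-1, 20)) = 35.171
d((8, -14), (16, -7)) = 10.6301
d((8, -14), (-11, -8)) = 19.9249
d((8, -14), (15, -5)) = 11.4018
d((8, -14), (-12, -6)) = 21.5407
d((8, -14), (-14, 15)) = 36.4005
d((-1, 20), (16, -7)) = 31.9061
d((-1, 20), (-11, -8)) = 29.7321
d((-1, 20), (15, -5)) = 29.6816
d((-1, 20), (-12, -6)) = 28.2312
d((-1, 20), (-14, 15)) = 13.9284
d((16, -7), (-11, -8)) = 27.0185
d((16, -7), (15, -5)) = 2.2361 <-- minimum
d((16, -7), (-12, -6)) = 28.0179
d((16, -7), (-14, 15)) = 37.2022
d((-11, -8), (15, -5)) = 26.1725
d((-11, -8), (-12, -6)) = 2.2361 <-- minimum
d((-11, -8), (-14, 15)) = 23.1948
d((15, -5), (-12, -6)) = 27.0185
d((15, -5), (-14, 15)) = 35.2278
d((-12, -6), (-14, 15)) = 21.095

Minimum distance: 2.2361 (tie among 2 pairs: (16, -7) and (15, -5); (-11, -8) and (-12, -6))

The minimum Euclidean distance is 2.2361. There is a tie: 2 pairs achieve this minimum — (16, -7) and (15, -5); (-11, -8) and (-12, -6). Any of these is a valid closest pair. For 7 points, brute-force pairwise comparison is shown above. For large n, the divide-and-conquer algorithm (sort by x, recurse on halves, check the dividing strip) achieves O(n log n).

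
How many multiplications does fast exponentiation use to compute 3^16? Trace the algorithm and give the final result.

Computing 3^16 by squaring (build up from 3^1; each line after the first costs one multiplication):

3^1 = 3
3^2 = (3^1)^2 = 3^2 = 9
3^4 = (3^2)^2 = 9^2 = 81
3^8 = (3^4)^2 = 81^2 = 6561
3^16 = (3^8)^2 = 6561^2 = 43046721

Result: 43046721
Multiplications needed: 4 (4 lines after 3^1)

3^16 = 43046721. Using exponentiation by squaring, this requires 4 multiplications. The key idea: if the exponent is even, square the half-power; if odd, multiply by the base once.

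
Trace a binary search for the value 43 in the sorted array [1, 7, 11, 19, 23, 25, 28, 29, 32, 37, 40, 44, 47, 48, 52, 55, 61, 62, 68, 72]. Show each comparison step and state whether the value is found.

Binary search for 43 in [1, 7, 11, 19, 23, 25, 28, 29, 32, 37, 40, 44, 47, 48, 52, 55, 61, 62, 68, 72]:

lo=0, hi=19, mid=9, arr[mid]=37 -> 37 < 43, search right half
lo=10, hi=19, mid=14, arr[mid]=52 -> 52 > 43, search left half
lo=10, hi=13, mid=11, arr[mid]=44 -> 44 > 43, search left half
lo=10, hi=10, mid=10, arr[mid]=40 -> 40 < 43, search right half
lo=11 > hi=10, target 43 not found

Binary search determines that 43 is not in the array after 4 comparisons. The search space was exhausted without finding the target.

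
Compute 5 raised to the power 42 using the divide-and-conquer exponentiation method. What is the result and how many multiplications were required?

Computing 5^42 by squaring (build up from 5^1; each line after the first costs one multiplication):

5^1 = 5
5^2 = (5^1)^2 = 5^2 = 25
5^4 = (5^2)^2 = 25^2 = 625
5^5 = 5 * 5^4 = 5 * 625 = 3125
5^10 = (5^5)^2 = 3125^2 = 9765625
5^20 = (5^10)^2 = 9765625^2 = 95367431640625
5^21 = 5 * 5^20 = 5 * 95367431640625 = 476837158203125
5^42 = (5^21)^2 = 476837158203125^2 = 227373675443232059478759765625

Result: 227373675443232059478759765625
Multiplications needed: 7 (7 lines after 5^1)

5^42 = 227373675443232059478759765625. Using exponentiation by squaring, this requires 7 multiplications. The key idea: if the exponent is even, square the half-power; if odd, multiply by the base once.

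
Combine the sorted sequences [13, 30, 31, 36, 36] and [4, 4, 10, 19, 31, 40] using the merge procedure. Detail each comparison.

Merging process:

Compare 13 vs 4: take 4 from right. Merged: [4]
Compare 13 vs 4: take 4 from right. Merged: [4, 4]
Compare 13 vs 10: take 10 from right. Merged: [4, 4, 10]
Compare 13 vs 19: take 13 from left. Merged: [4, 4, 10, 13]
Compare 30 vs 19: take 19 from right. Merged: [4, 4, 10, 13, 19]
Compare 30 vs 31: take 30 from left. Merged: [4, 4, 10, 13, 19, 30]
Compare 31 vs 31: take 31 from left. Merged: [4, 4, 10, 13, 19, 30, 31]
Compare 36 vs 31: take 31 from right. Merged: [4, 4, 10, 13, 19, 30, 31, 31]
Compare 36 vs 40: take 36 from left. Merged: [4, 4, 10, 13, 19, 30, 31, 31, 36]
Compare 36 vs 40: take 36 from left. Merged: [4, 4, 10, 13, 19, 30, 31, 31, 36, 36]
Append remaining from right: [40]. Merged: [4, 4, 10, 13, 19, 30, 31, 31, 36, 36, 40]

Final merged array: [4, 4, 10, 13, 19, 30, 31, 31, 36, 36, 40]
Total comparisons: 10

The merged array is [4, 4, 10, 13, 19, 30, 31, 31, 36, 36, 40], requiring 10 comparisons. The merge step runs in O(n) time where n is the total number of elements.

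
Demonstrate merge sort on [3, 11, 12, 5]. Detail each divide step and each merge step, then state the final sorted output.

Merge sort trace:

Split: [3, 11, 12, 5] -> [3, 11] and [12, 5]
  Split: [3, 11] -> [3] and [11]
  Merge: [3] + [11] -> [3, 11]
  Split: [12, 5] -> [12] and [5]
  Merge: [12] + [5] -> [5, 12]
Merge: [3, 11] + [5, 12] -> [3, 5, 11, 12]

Final sorted array: [3, 5, 11, 12]

The merge sort proceeds by recursively splitting the array and merging sorted halves.
After all merges, the sorted array is [3, 5, 11, 12].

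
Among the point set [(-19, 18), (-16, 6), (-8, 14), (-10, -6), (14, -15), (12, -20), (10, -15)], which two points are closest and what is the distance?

Computing all pairwise distances among 7 points:

d((-19, 18), (-16, 6)) = 12.3693
d((-19, 18), (-8, 14)) = 11.7047
d((-19, 18), (-10, -6)) = 25.632
d((-19, 18), (14, -15)) = 46.669
d((-19, 18), (12, -20)) = 49.0408
d((-19, 18), (10, -15)) = 43.9318
d((-16, 6), (-8, 14)) = 11.3137
d((-16, 6), (-10, -6)) = 13.4164
d((-16, 6), (14, -15)) = 36.6197
d((-16, 6), (12, -20)) = 38.2099
d((-16, 6), (10, -15)) = 33.4215
d((-8, 14), (-10, -6)) = 20.0998
d((-8, 14), (14, -15)) = 36.4005
d((-8, 14), (12, -20)) = 39.4462
d((-8, 14), (10, -15)) = 34.1321
d((-10, -6), (14, -15)) = 25.632
d((-10, -6), (12, -20)) = 26.0768
d((-10, -6), (10, -15)) = 21.9317
d((14, -15), (12, -20)) = 5.3852
d((14, -15), (10, -15)) = 4.0 <-- minimum
d((12, -20), (10, -15)) = 5.3852

Closest pair: (14, -15) and (10, -15) with distance 4.0

The closest pair is (14, -15) and (10, -15) with Euclidean distance 4.0. For 7 points, brute-force pairwise comparison is shown above. For large n, the divide-and-conquer algorithm (sort by x, recurse on halves, check the dividing strip) achieves O(n log n).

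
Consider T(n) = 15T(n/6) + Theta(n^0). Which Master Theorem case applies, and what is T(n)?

Master Theorem for T(n) = 15T(n/6) + O(n^0):

a = 15, b = 6, c = 0
log_b(a) = log_6(15) = 1.5114

Case 1: c = 0 < log_6(15) = 1.5114
T(n) = O(n^(log_6 15))

For T(n) = 15T(n/6) + O(n^0): log_6(15) = 1.5114. This is Case 1 of the Master Theorem (c < log_b(a), work dominated by leaves), giving O(n^(log_6 15)).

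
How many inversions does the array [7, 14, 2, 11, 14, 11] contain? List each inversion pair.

Finding inversions in [7, 14, 2, 11, 14, 11]:

(0, 2): arr[0]=7 > arr[2]=2
(1, 2): arr[1]=14 > arr[2]=2
(1, 3): arr[1]=14 > arr[3]=11
(1, 5): arr[1]=14 > arr[5]=11
(4, 5): arr[4]=14 > arr[5]=11

Total inversions: 5

The array has 5 inversion(s): (0,2), (1,2), (1,3), (1,5), (4,5). Each pair (i,j) satisfies i < j and arr[i] > arr[j].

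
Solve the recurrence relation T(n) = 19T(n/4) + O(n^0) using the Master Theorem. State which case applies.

Master Theorem for T(n) = 19T(n/4) + O(n^0):

a = 19, b = 4, c = 0
log_b(a) = log_4(19) = 2.1240

Case 1: c = 0 < log_4(19) = 2.1240
T(n) = O(n^(log_4 19))

For T(n) = 19T(n/4) + O(n^0): log_4(19) = 2.1240. This is Case 1 of the Master Theorem (c < log_b(a), work dominated by leaves), giving O(n^(log_4 19)).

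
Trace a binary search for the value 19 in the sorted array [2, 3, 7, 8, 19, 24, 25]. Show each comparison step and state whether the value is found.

Binary search for 19 in [2, 3, 7, 8, 19, 24, 25]:

lo=0, hi=6, mid=3, arr[mid]=8 -> 8 < 19, search right half
lo=4, hi=6, mid=5, arr[mid]=24 -> 24 > 19, search left half
lo=4, hi=4, mid=4, arr[mid]=19 -> Found target at index 4!

Binary search finds 19 at index 4 after 3 comparisons. The search repeatedly halves the search space by comparing with the middle element.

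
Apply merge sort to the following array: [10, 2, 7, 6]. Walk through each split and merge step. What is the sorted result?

Merge sort trace:

Split: [10, 2, 7, 6] -> [10, 2] and [7, 6]
  Split: [10, 2] -> [10] and [2]
  Merge: [10] + [2] -> [2, 10]
  Split: [7, 6] -> [7] and [6]
  Merge: [7] + [6] -> [6, 7]
Merge: [2, 10] + [6, 7] -> [2, 6, 7, 10]

Final sorted array: [2, 6, 7, 10]

The merge sort proceeds by recursively splitting the array and merging sorted halves.
After all merges, the sorted array is [2, 6, 7, 10].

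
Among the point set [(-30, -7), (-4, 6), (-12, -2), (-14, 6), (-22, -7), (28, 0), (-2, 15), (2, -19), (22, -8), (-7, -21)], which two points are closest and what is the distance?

Computing all pairwise distances among 10 points:

d((-30, -7), (-4, 6)) = 29.0689
d((-30, -7), (-12, -2)) = 18.6815
d((-30, -7), (-14, 6)) = 20.6155
d((-30, -7), (-22, -7)) = 8.0 <-- minimum
d((-30, -7), (28, 0)) = 58.4209
d((-30, -7), (-2, 15)) = 35.609
d((-30, -7), (2, -19)) = 34.176
d((-30, -7), (22, -8)) = 52.0096
d((-30, -7), (-7, -21)) = 26.9258
d((-4, 6), (-12, -2)) = 11.3137
d((-4, 6), (-14, 6)) = 10.0
d((-4, 6), (-22, -7)) = 22.2036
d((-4, 6), (28, 0)) = 32.5576
d((-4, 6), (-2, 15)) = 9.2195
d((-4, 6), (2, -19)) = 25.7099
d((-4, 6), (22, -8)) = 29.5296
d((-4, 6), (-7, -21)) = 27.1662
d((-12, -2), (-14, 6)) = 8.2462
d((-12, -2), (-22, -7)) = 11.1803
d((-12, -2), (28, 0)) = 40.05
d((-12, -2), (-2, 15)) = 19.7231
d((-12, -2), (2, -19)) = 22.0227
d((-12, -2), (22, -8)) = 34.5254
d((-12, -2), (-7, -21)) = 19.6469
d((-14, 6), (-22, -7)) = 15.2643
d((-14, 6), (28, 0)) = 42.4264
d((-14, 6), (-2, 15)) = 15.0
d((-14, 6), (2, -19)) = 29.6816
d((-14, 6), (22, -8)) = 38.6264
d((-14, 6), (-7, -21)) = 27.8927
d((-22, -7), (28, 0)) = 50.4876
d((-22, -7), (-2, 15)) = 29.7321
d((-22, -7), (2, -19)) = 26.8328
d((-22, -7), (22, -8)) = 44.0114
d((-22, -7), (-7, -21)) = 20.5183
d((28, 0), (-2, 15)) = 33.541
d((28, 0), (2, -19)) = 32.2025
d((28, 0), (22, -8)) = 10.0
d((28, 0), (-7, -21)) = 40.8167
d((-2, 15), (2, -19)) = 34.2345
d((-2, 15), (22, -8)) = 33.2415
d((-2, 15), (-7, -21)) = 36.3456
d((2, -19), (22, -8)) = 22.8254
d((2, -19), (-7, -21)) = 9.2195
d((22, -8), (-7, -21)) = 31.7805

Closest pair: (-30, -7) and (-22, -7) with distance 8.0

The closest pair is (-30, -7) and (-22, -7) with Euclidean distance 8.0. For 10 points, brute-force pairwise comparison is shown above. For large n, the divide-and-conquer algorithm (sort by x, recurse on halves, check the dividing strip) achieves O(n log n).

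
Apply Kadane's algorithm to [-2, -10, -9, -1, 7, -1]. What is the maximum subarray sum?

Using Kadane's algorithm on [-2, -10, -9, -1, 7, -1]:

Scanning through the array:
Position 1 (value -10): max_ending_here = -10, max_so_far = -2
Position 2 (value -9): max_ending_here = -9, max_so_far = -2
Position 3 (value -1): max_ending_here = -1, max_so_far = -1
Position 4 (value 7): max_ending_here = 7, max_so_far = 7
Position 5 (value -1): max_ending_here = 6, max_so_far = 7

Maximum subarray: [7]
Maximum sum: 7

The maximum subarray is [7] with sum 7. This subarray runs from index 4 to index 4.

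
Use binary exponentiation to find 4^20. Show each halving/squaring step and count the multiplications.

Computing 4^20 by squaring (build up from 4^1; each line after the first costs one multiplication):

4^1 = 4
4^2 = (4^1)^2 = 4^2 = 16
4^4 = (4^2)^2 = 16^2 = 256
4^5 = 4 * 4^4 = 4 * 256 = 1024
4^10 = (4^5)^2 = 1024^2 = 1048576
4^20 = (4^10)^2 = 1048576^2 = 1099511627776

Result: 1099511627776
Multiplications needed: 5 (5 lines after 4^1)

4^20 = 1099511627776. Using exponentiation by squaring, this requires 5 multiplications. The key idea: if the exponent is even, square the half-power; if odd, multiply by the base once.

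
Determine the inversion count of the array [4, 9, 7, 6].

Finding inversions in [4, 9, 7, 6]:

(1, 2): arr[1]=9 > arr[2]=7
(1, 3): arr[1]=9 > arr[3]=6
(2, 3): arr[2]=7 > arr[3]=6

Total inversions: 3

The array has 3 inversion(s): (1,2), (1,3), (2,3). Each pair (i,j) satisfies i < j and arr[i] > arr[j].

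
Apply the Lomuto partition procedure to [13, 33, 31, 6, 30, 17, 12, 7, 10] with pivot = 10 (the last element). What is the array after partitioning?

Lomuto partition with pivot = 10:

Initial array: [13, 33, 31, 6, 30, 17, 12, 7, 10]

arr[0]=13 > 10: no swap
arr[1]=33 > 10: no swap
arr[2]=31 > 10: no swap
arr[3]=6 <= 10: swap with position 0, array becomes [6, 33, 31, 13, 30, 17, 12, 7, 10]
arr[4]=30 > 10: no swap
arr[5]=17 > 10: no swap
arr[6]=12 > 10: no swap
arr[7]=7 <= 10: swap with position 1, array becomes [6, 7, 31, 13, 30, 17, 12, 33, 10]

Place pivot at position 2: [6, 7, 10, 13, 30, 17, 12, 33, 31]
Pivot position: 2

After partitioning with pivot 10, the array becomes [6, 7, 10, 13, 30, 17, 12, 33, 31]. The pivot is placed at index 2. All elements to the left of the pivot are <= 10, and all elements to the right are > 10.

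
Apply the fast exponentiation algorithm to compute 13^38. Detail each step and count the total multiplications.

Computing 13^38 by squaring (build up from 13^1; each line after the first costs one multiplication):

13^1 = 13
13^2 = (13^1)^2 = 13^2 = 169
13^4 = (13^2)^2 = 169^2 = 28561
13^8 = (13^4)^2 = 28561^2 = 815730721
13^9 = 13 * 13^8 = 13 * 815730721 = 10604499373
13^18 = (13^9)^2 = 10604499373^2 = 112455406951957393129
13^19 = 13 * 13^18 = 13 * 112455406951957393129 = 1461920290375446110677
13^38 = (13^19)^2 = 1461920290375446110677^2 = 2137210935411428674141543654682486133398329

Result: 2137210935411428674141543654682486133398329
Multiplications needed: 7 (7 lines after 13^1)

13^38 = 2137210935411428674141543654682486133398329. Using exponentiation by squaring, this requires 7 multiplications. The key idea: if the exponent is even, square the half-power; if odd, multiply by the base once.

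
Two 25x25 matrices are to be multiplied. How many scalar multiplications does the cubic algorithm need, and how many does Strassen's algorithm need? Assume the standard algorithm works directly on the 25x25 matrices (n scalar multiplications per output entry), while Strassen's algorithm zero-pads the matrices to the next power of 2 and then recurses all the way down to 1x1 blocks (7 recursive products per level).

Matrix multiplication for 25x25 matrices:

Strassen's algorithm requires power-of-2 dimensions. Pad 25x25 to 32x32 (next power of 2).

Standard algorithm: 25^3 = 15625 multiplications
Strassen's algorithm: 7^(log2(32)) = 7^5 = 16807 multiplications
Difference: 15625 - 16807 = -1182 (Strassen uses MORE here due to padding overhead — for small or just-over-power-of-2 n, padding can outweigh the per-level savings)

Standard: 15625 multiplications (25^3). Strassen: 16807 multiplications (7^5, after padding to 32x32). Strassen reduces 8 recursive multiplications to 7 at each level.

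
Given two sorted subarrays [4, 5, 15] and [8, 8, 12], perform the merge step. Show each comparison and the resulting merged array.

Merging process:

Compare 4 vs 8: take 4 from left. Merged: [4]
Compare 5 vs 8: take 5 from left. Merged: [4, 5]
Compare 15 vs 8: take 8 from right. Merged: [4, 5, 8]
Compare 15 vs 8: take 8 from right. Merged: [4, 5, 8, 8]
Compare 15 vs 12: take 12 from right. Merged: [4, 5, 8, 8, 12]
Append remaining from left: [15]. Merged: [4, 5, 8, 8, 12, 15]

Final merged array: [4, 5, 8, 8, 12, 15]
Total comparisons: 5

The merged array is [4, 5, 8, 8, 12, 15], requiring 5 comparisons. The merge step runs in O(n) time where n is the total number of elements.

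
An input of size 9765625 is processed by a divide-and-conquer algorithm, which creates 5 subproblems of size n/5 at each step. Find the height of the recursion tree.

For divide and conquer with division factor 5:

Problem sizes at each level:
Level 0: 9765625
Level 1: 1953125
Level 2: 390625
Level 3: 78125
Level 4: 15625
Level 5: 3125
Level 6: 625
Level 7: 125
Level 8: 25
Level 9: 5
Level 10: 1

The root is level 0 and the size-1 base case is level 10 (the tree spans levels 0 through 10, i.e. 11 levels counting the root), so the depth is the number of divisions: log_5(9765625) = 10

The recursion tree depth is log_5(9765625) = 10. At each level, the problem size is divided by 5, so it takes 10 divisions to reduce to a base case of size 1. The algorithm makes 5 recursive calls at each level.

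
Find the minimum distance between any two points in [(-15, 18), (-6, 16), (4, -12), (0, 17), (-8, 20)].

Computing all pairwise distances among 5 points:

d((-15, 18), (-6, 16)) = 9.2195
d((-15, 18), (4, -12)) = 35.5106
d((-15, 18), (0, 17)) = 15.0333
d((-15, 18), (-8, 20)) = 7.2801
d((-6, 16), (4, -12)) = 29.7321
d((-6, 16), (0, 17)) = 6.0828
d((-6, 16), (-8, 20)) = 4.4721 <-- minimum
d((4, -12), (0, 17)) = 29.2746
d((4, -12), (-8, 20)) = 34.176
d((0, 17), (-8, 20)) = 8.544

Closest pair: (-6, 16) and (-8, 20) with distance 4.4721

The closest pair is (-6, 16) and (-8, 20) with Euclidean distance 4.4721. For 5 points, brute-force pairwise comparison is shown above. For large n, the divide-and-conquer algorithm (sort by x, recurse on halves, check the dividing strip) achieves O(n log n).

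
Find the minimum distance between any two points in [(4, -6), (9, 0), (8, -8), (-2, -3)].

Computing all pairwise distances among 4 points:

d((4, -6), (9, 0)) = 7.8102
d((4, -6), (8, -8)) = 4.4721 <-- minimum
d((4, -6), (-2, -3)) = 6.7082
d((9, 0), (8, -8)) = 8.0623
d((9, 0), (-2, -3)) = 11.4018
d((8, -8), (-2, -3)) = 11.1803

Closest pair: (4, -6) and (8, -8) with distance 4.4721

The closest pair is (4, -6) and (8, -8) with Euclidean distance 4.4721. For 4 points, brute-force pairwise comparison is shown above. For large n, the divide-and-conquer algorithm (sort by x, recurse on halves, check the dividing strip) achieves O(n log n).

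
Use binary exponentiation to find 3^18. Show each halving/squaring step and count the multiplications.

Computing 3^18 by squaring (build up from 3^1; each line after the first costs one multiplication):

3^1 = 3
3^2 = (3^1)^2 = 3^2 = 9
3^4 = (3^2)^2 = 9^2 = 81
3^8 = (3^4)^2 = 81^2 = 6561
3^9 = 3 * 3^8 = 3 * 6561 = 19683
3^18 = (3^9)^2 = 19683^2 = 387420489

Result: 387420489
Multiplications needed: 5 (5 lines after 3^1)

3^18 = 387420489. Using exponentiation by squaring, this requires 5 multiplications. The key idea: if the exponent is even, square the half-power; if odd, multiply by the base once.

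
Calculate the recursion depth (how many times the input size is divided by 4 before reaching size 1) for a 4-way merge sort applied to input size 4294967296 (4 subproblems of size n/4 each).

For divide and conquer with division factor 4:

Problem sizes at each level:
Level 0: 4294967296
Level 1: 1073741824
Level 2: 268435456
Level 3: 67108864
Level 4: 16777216
Level 5: 4194304
Level 6: 1048576
Level 7: 262144
Level 8: 65536
Level 9: 16384
Level 10: 4096
Level 11: 1024
Level 12: 256
Level 13: 64
Level 14: 16
Level 15: 4
Level 16: 1

The root is level 0 and the size-1 base case is level 16 (the tree spans levels 0 through 16, i.e. 17 levels counting the root), so the depth is the number of divisions: log_4(4294967296) = 16

The recursion tree depth is log_4(4294967296) = 16. At each level, the problem size is divided by 4, so it takes 16 divisions to reduce to a base case of size 1. The algorithm makes 4 recursive calls at each level.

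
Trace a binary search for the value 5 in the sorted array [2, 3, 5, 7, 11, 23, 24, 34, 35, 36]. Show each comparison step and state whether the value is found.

Binary search for 5 in [2, 3, 5, 7, 11, 23, 24, 34, 35, 36]:

lo=0, hi=9, mid=4, arr[mid]=11 -> 11 > 5, search left half
lo=0, hi=3, mid=1, arr[mid]=3 -> 3 < 5, search right half
lo=2, hi=3, mid=2, arr[mid]=5 -> Found target at index 2!

Binary search finds 5 at index 2 after 3 comparisons. The search repeatedly halves the search space by comparing with the middle element.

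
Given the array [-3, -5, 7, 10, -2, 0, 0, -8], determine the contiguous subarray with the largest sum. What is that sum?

Using Kadane's algorithm on [-3, -5, 7, 10, -2, 0, 0, -8]:

Scanning through the array:
Position 1 (value -5): max_ending_here = -5, max_so_far = -3
Position 2 (value 7): max_ending_here = 7, max_so_far = 7
Position 3 (value 10): max_ending_here = 17, max_so_far = 17
Position 4 (value -2): max_ending_here = 15, max_so_far = 17
Position 5 (value 0): max_ending_here = 15, max_so_far = 17
Position 6 (value 0): max_ending_here = 15, max_so_far = 17
Position 7 (value -8): max_ending_here = 7, max_so_far = 17

Maximum subarray: [7, 10]
Maximum sum: 17

The maximum subarray is [7, 10] with sum 17. This subarray runs from index 2 to index 3.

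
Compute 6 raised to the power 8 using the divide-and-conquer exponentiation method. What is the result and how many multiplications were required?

Computing 6^8 by squaring (build up from 6^1; each line after the first costs one multiplication):

6^1 = 6
6^2 = (6^1)^2 = 6^2 = 36
6^4 = (6^2)^2 = 36^2 = 1296
6^8 = (6^4)^2 = 1296^2 = 1679616

Result: 1679616
Multiplications needed: 3 (3 lines after 6^1)

6^8 = 1679616. Using exponentiation by squaring, this requires 3 multiplications. The key idea: if the exponent is even, square the half-power; if odd, multiply by the base once.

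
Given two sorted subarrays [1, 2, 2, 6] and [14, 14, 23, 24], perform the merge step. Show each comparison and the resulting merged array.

Merging process:

Compare 1 vs 14: take 1 from left. Merged: [1]
Compare 2 vs 14: take 2 from left. Merged: [1, 2]
Compare 2 vs 14: take 2 from left. Merged: [1, 2, 2]
Compare 6 vs 14: take 6 from left. Merged: [1, 2, 2, 6]
Append remaining from right: [14, 14, 23, 24]. Merged: [1, 2, 2, 6, 14, 14, 23, 24]

Final merged array: [1, 2, 2, 6, 14, 14, 23, 24]
Total comparisons: 4

The merged array is [1, 2, 2, 6, 14, 14, 23, 24], requiring 4 comparisons. The merge step runs in O(n) time where n is the total number of elements.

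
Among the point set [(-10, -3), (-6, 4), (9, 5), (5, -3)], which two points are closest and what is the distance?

Computing all pairwise distances among 4 points:

d((-10, -3), (-6, 4)) = 8.0623 <-- minimum
d((-10, -3), (9, 5)) = 20.6155
d((-10, -3), (5, -3)) = 15.0
d((-6, 4), (9, 5)) = 15.0333
d((-6, 4), (5, -3)) = 13.0384
d((9, 5), (5, -3)) = 8.9443

Closest pair: (-10, -3) and (-6, 4) with distance 8.0623

The closest pair is (-10, -3) and (-6, 4) with Euclidean distance 8.0623. For 4 points, brute-force pairwise comparison is shown above. For large n, the divide-and-conquer algorithm (sort by x, recurse on halves, check the dividing strip) achieves O(n log n).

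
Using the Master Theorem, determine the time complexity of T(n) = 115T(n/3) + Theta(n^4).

Master Theorem for T(n) = 115T(n/3) + O(n^4):

a = 115, b = 3, c = 4
log_b(a) = log_3(115) = 4.3190

Case 1: c = 4 < log_3(115) = 4.3190
T(n) = O(n^(log_3 115))

For T(n) = 115T(n/3) + O(n^4): log_3(115) = 4.3190. This is Case 1 of the Master Theorem (c < log_b(a), work dominated by leaves), giving O(n^(log_3 115)).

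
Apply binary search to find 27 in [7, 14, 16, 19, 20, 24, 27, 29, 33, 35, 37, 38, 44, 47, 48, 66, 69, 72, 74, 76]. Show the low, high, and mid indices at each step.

Binary search for 27 in [7, 14, 16, 19, 20, 24, 27, 29, 33, 35, 37, 38, 44, 47, 48, 66, 69, 72, 74, 76]:

lo=0, hi=19, mid=9, arr[mid]=35 -> 35 > 27, search left half
lo=0, hi=8, mid=4, arr[mid]=20 -> 20 < 27, search right half
lo=5, hi=8, mid=6, arr[mid]=27 -> Found target at index 6!

Binary search finds 27 at index 6 after 3 comparisons. The search repeatedly halves the search space by comparing with the middle element.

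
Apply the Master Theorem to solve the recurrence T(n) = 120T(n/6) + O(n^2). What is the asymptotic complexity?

Master Theorem for T(n) = 120T(n/6) + O(n^2):

a = 120, b = 6, c = 2
log_b(a) = log_6(120) = 2.6720

Case 1: c = 2 < log_6(120) = 2.6720
T(n) = O(n^(log_6 120))

For T(n) = 120T(n/6) + O(n^2): log_6(120) = 2.6720. This is Case 1 of the Master Theorem (c < log_b(a), work dominated by leaves), giving O(n^(log_6 120)).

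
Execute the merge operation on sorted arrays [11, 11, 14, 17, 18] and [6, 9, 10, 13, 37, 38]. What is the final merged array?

Merging process:

Compare 11 vs 6: take 6 from right. Merged: [6]
Compare 11 vs 9: take 9 from right. Merged: [6, 9]
Compare 11 vs 10: take 10 from right. Merged: [6, 9, 10]
Compare 11 vs 13: take 11 from left. Merged: [6, 9, 10, 11]
Compare 11 vs 13: take 11 from left. Merged: [6, 9, 10, 11, 11]
Compare 14 vs 13: take 13 from right. Merged: [6, 9, 10, 11, 11, 13]
Compare 14 vs 37: take 14 from left. Merged: [6, 9, 10, 11, 11, 13, 14]
Compare 17 vs 37: take 17 from left. Merged: [6, 9, 10, 11, 11, 13, 14, 17]
Compare 18 vs 37: take 18 from left. Merged: [6, 9, 10, 11, 11, 13, 14, 17, 18]
Append remaining from right: [37, 38]. Merged: [6, 9, 10, 11, 11, 13, 14, 17, 18, 37, 38]

Final merged array: [6, 9, 10, 11, 11, 13, 14, 17, 18, 37, 38]
Total comparisons: 9

The merged array is [6, 9, 10, 11, 11, 13, 14, 17, 18, 37, 38], requiring 9 comparisons. The merge step runs in O(n) time where n is the total number of elements.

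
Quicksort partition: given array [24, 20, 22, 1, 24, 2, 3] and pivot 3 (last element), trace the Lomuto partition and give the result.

Lomuto partition with pivot = 3:

Initial array: [24, 20, 22, 1, 24, 2, 3]

arr[0]=24 > 3: no swap
arr[1]=20 > 3: no swap
arr[2]=22 > 3: no swap
arr[3]=1 <= 3: swap with position 0, array becomes [1, 20, 22, 24, 24, 2, 3]
arr[4]=24 > 3: no swap
arr[5]=2 <= 3: swap with position 1, array becomes [1, 2, 22, 24, 24, 20, 3]

Place pivot at position 2: [1, 2, 3, 24, 24, 20, 22]
Pivot position: 2

After partitioning with pivot 3, the array becomes [1, 2, 3, 24, 24, 20, 22]. The pivot is placed at index 2. All elements to the left of the pivot are <= 3, and all elements to the right are > 3.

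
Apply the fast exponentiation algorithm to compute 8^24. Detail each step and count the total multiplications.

Computing 8^24 by squaring (build up from 8^1; each line after the first costs one multiplication):

8^1 = 8
8^2 = (8^1)^2 = 8^2 = 64
8^3 = 8 * 8^2 = 8 * 64 = 512
8^6 = (8^3)^2 = 512^2 = 262144
8^12 = (8^6)^2 = 262144^2 = 68719476736
8^24 = (8^12)^2 = 68719476736^2 = 4722366482869645213696

Result: 4722366482869645213696
Multiplications needed: 5 (5 lines after 8^1)

8^24 = 4722366482869645213696. Using exponentiation by squaring, this requires 5 multiplications. The key idea: if the exponent is even, square the half-power; if odd, multiply by the base once.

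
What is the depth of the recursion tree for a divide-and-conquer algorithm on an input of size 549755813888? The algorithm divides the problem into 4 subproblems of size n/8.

For divide and conquer with division factor 8:

Problem sizes at each level:
Level 0: 549755813888
Level 1: 68719476736
Level 2: 8589934592
Level 3: 1073741824
Level 4: 134217728
Level 5: 16777216
Level 6: 2097152
Level 7: 262144
Level 8: 32768
Level 9: 4096
Level 10: 512
Level 11: 64
Level 12: 8
Level 13: 1

The root is level 0 and the size-1 base case is level 13 (the tree spans levels 0 through 13, i.e. 14 levels counting the root), so the depth is the number of divisions: log_8(549755813888) = 13

The recursion tree depth is log_8(549755813888) = 13. At each level, the problem size is divided by 8, so it takes 13 divisions to reduce to a base case of size 1. The algorithm makes 4 recursive calls at each level.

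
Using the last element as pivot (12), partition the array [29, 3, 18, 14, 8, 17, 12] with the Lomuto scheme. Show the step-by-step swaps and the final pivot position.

Lomuto partition with pivot = 12:

Initial array: [29, 3, 18, 14, 8, 17, 12]

arr[0]=29 > 12: no swap
arr[1]=3 <= 12: swap with position 0, array becomes [3, 29, 18, 14, 8, 17, 12]
arr[2]=18 > 12: no swap
arr[3]=14 > 12: no swap
arr[4]=8 <= 12: swap with position 1, array becomes [3, 8, 18, 14, 29, 17, 12]
arr[5]=17 > 12: no swap

Place pivot at position 2: [3, 8, 12, 14, 29, 17, 18]
Pivot position: 2

After partitioning with pivot 12, the array becomes [3, 8, 12, 14, 29, 17, 18]. The pivot is placed at index 2. All elements to the left of the pivot are <= 12, and all elements to the right are > 12.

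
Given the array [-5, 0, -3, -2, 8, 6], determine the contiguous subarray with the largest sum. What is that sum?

Using Kadane's algorithm on [-5, 0, -3, -2, 8, 6]:

Scanning through the array:
Position 1 (value 0): max_ending_here = 0, max_so_far = 0
Position 2 (value -3): max_ending_here = -3, max_so_far = 0
Position 3 (value -2): max_ending_here = -2, max_so_far = 0
Position 4 (value 8): max_ending_here = 8, max_so_far = 8
Position 5 (value 6): max_ending_here = 14, max_so_far = 14

Maximum subarray: [8, 6]
Maximum sum: 14

The maximum subarray is [8, 6] with sum 14. This subarray runs from index 4 to index 5.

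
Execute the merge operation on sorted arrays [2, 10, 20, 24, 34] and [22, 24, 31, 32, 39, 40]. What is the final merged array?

Merging process:

Compare 2 vs 22: take 2 from left. Merged: [2]
Compare 10 vs 22: take 10 from left. Merged: [2, 10]
Compare 20 vs 22: take 20 from left. Merged: [2, 10, 20]
Compare 24 vs 22: take 22 from right. Merged: [2, 10, 20, 22]
Compare 24 vs 24: take 24 from left. Merged: [2, 10, 20, 22, 24]
Compare 34 vs 24: take 24 from right. Merged: [2, 10, 20, 22, 24, 24]
Compare 34 vs 31: take 31 from right. Merged: [2, 10, 20, 22, 24, 24, 31]
Compare 34 vs 32: take 32 from right. Merged: [2, 10, 20, 22, 24, 24, 31, 32]
Compare 34 vs 39: take 34 from left. Merged: [2, 10, 20, 22, 24, 24, 31, 32, 34]
Append remaining from right: [39, 40]. Merged: [2, 10, 20, 22, 24, 24, 31, 32, 34, 39, 40]

Final merged array: [2, 10, 20, 22, 24, 24, 31, 32, 34, 39, 40]
Total comparisons: 9

The merged array is [2, 10, 20, 22, 24, 24, 31, 32, 34, 39, 40], requiring 9 comparisons. The merge step runs in O(n) time where n is the total number of elements.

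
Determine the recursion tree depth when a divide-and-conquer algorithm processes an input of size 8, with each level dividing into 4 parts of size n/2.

For divide and conquer with division factor 2:

Problem sizes at each level:
Level 0: 8
Level 1: 4
Level 2: 2
Level 3: 1

The root is level 0 and the size-1 base case is level 3 (the tree spans levels 0 through 3, i.e. 4 levels counting the root), so the depth is the number of divisions: log_2(8) = 3

The recursion tree depth is log_2(8) = 3. At each level, the problem size is divided by 2, so it takes 3 divisions to reduce to a base case of size 1. The algorithm makes 4 recursive calls at each level.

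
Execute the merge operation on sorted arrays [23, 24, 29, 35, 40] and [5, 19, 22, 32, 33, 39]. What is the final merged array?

Merging process:

Compare 23 vs 5: take 5 from right. Merged: [5]
Compare 23 vs 19: take 19 from right. Merged: [5, 19]
Compare 23 vs 22: take 22 from right. Merged: [5, 19, 22]
Compare 23 vs 32: take 23 from left. Merged: [5, 19, 22, 23]
Compare 24 vs 32: take 24 from left. Merged: [5, 19, 22, 23, 24]
Compare 29 vs 32: take 29 from left. Merged: [5, 19, 22, 23, 24, 29]
Compare 35 vs 32: take 32 from right. Merged: [5, 19, 22, 23, 24, 29, 32]
Compare 35 vs 33: take 33 from right. Merged: [5, 19, 22, 23, 24, 29, 32, 33]
Compare 35 vs 39: take 35 from left. Merged: [5, 19, 22, 23, 24, 29, 32, 33, 35]
Compare 40 vs 39: take 39 from right. Merged: [5, 19, 22, 23, 24, 29, 32, 33, 35, 39]
Append remaining from left: [40]. Merged: [5, 19, 22, 23, 24, 29, 32, 33, 35, 39, 40]

Final merged array: [5, 19, 22, 23, 24, 29, 32, 33, 35, 39, 40]
Total comparisons: 10

The merged array is [5, 19, 22, 23, 24, 29, 32, 33, 35, 39, 40], requiring 10 comparisons. The merge step runs in O(n) time where n is the total number of elements.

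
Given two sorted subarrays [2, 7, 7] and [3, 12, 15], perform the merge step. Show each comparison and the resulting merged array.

Merging process:

Compare 2 vs 3: take 2 from left. Merged: [2]
Compare 7 vs 3: take 3 from right. Merged: [2, 3]
Compare 7 vs 12: take 7 from left. Merged: [2, 3, 7]
Compare 7 vs 12: take 7 from left. Merged: [2, 3, 7, 7]
Append remaining from right: [12, 15]. Merged: [2, 3, 7, 7, 12, 15]

Final merged array: [2, 3, 7, 7, 12, 15]
Total comparisons: 4

The merged array is [2, 3, 7, 7, 12, 15], requiring 4 comparisons. The merge step runs in O(n) time where n is the total number of elements.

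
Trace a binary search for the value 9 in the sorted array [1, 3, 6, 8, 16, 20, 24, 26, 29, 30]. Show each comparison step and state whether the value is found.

Binary search for 9 in [1, 3, 6, 8, 16, 20, 24, 26, 29, 30]:

lo=0, hi=9, mid=4, arr[mid]=16 -> 16 > 9, search left half
lo=0, hi=3, mid=1, arr[mid]=3 -> 3 < 9, search right half
lo=2, hi=3, mid=2, arr[mid]=6 -> 6 < 9, search right half
lo=3, hi=3, mid=3, arr[mid]=8 -> 8 < 9, search right half
lo=4 > hi=3, target 9 not found

Binary search determines that 9 is not in the array after 4 comparisons. The search space was exhausted without finding the target.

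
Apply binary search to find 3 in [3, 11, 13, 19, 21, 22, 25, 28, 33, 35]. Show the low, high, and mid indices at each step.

Binary search for 3 in [3, 11, 13, 19, 21, 22, 25, 28, 33, 35]:

lo=0, hi=9, mid=4, arr[mid]=21 -> 21 > 3, search left half
lo=0, hi=3, mid=1, arr[mid]=11 -> 11 > 3, search left half
lo=0, hi=0, mid=0, arr[mid]=3 -> Found target at index 0!

Binary search finds 3 at index 0 after 3 comparisons. The search repeatedly halves the search space by comparing with the middle element.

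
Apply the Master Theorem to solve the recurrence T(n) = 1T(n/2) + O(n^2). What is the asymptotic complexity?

Master Theorem for T(n) = 1T(n/2) + O(n^2):

a = 1, b = 2, c = 2
log_b(a) = log_2(1) = 0.0000

Case 3: c = 2 > log_2(1) = 0.0000
T(n) = O(n^2) = O(n^2)

For T(n) = 1T(n/2) + O(n^2): log_2(1) = 0.0000. This is Case 3 of the Master Theorem (c > log_b(a), work dominated by root), giving O(n^2).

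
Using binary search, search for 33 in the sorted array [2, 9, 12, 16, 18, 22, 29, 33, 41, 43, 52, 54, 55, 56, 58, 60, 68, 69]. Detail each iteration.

Binary search for 33 in [2, 9, 12, 16, 18, 22, 29, 33, 41, 43, 52, 54, 55, 56, 58, 60, 68, 69]:

lo=0, hi=17, mid=8, arr[mid]=41 -> 41 > 33, search left half
lo=0, hi=7, mid=3, arr[mid]=16 -> 16 < 33, search right half
lo=4, hi=7, mid=5, arr[mid]=22 -> 22 < 33, search right half
lo=6, hi=7, mid=6, arr[mid]=29 -> 29 < 33, search right half
lo=7, hi=7, mid=7, arr[mid]=33 -> Found target at index 7!

Binary search finds 33 at index 7 after 5 comparisons. The search repeatedly halves the search space by comparing with the middle element.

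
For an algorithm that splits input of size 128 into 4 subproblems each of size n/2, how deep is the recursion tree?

For divide and conquer with division factor 2:

Problem sizes at each level:
Level 0: 128
Level 1: 64
Level 2: 32
Level 3: 16
Level 4: 8
Level 5: 4
Level 6: 2
Level 7: 1

The root is level 0 and the size-1 base case is level 7 (the tree spans levels 0 through 7, i.e. 8 levels counting the root), so the depth is the number of divisions: log_2(128) = 7

The recursion tree depth is log_2(128) = 7. At each level, the problem size is divided by 2, so it takes 7 divisions to reduce to a base case of size 1. The algorithm makes 4 recursive calls at each level.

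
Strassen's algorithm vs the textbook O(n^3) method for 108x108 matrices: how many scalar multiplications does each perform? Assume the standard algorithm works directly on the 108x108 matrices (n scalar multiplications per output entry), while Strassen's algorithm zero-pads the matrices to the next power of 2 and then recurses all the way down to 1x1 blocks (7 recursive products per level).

Matrix multiplication for 108x108 matrices:

Strassen's algorithm requires power-of-2 dimensions. Pad 108x108 to 128x128 (next power of 2).

Standard algorithm: 108^3 = 1259712 multiplications
Strassen's algorithm: 7^(log2(128)) = 7^7 = 823543 multiplications
Savings: 1259712 - 823543 = 436169 multiplications

Standard: 1259712 multiplications (108^3). Strassen: 823543 multiplications (7^7, after padding to 128x128). Strassen reduces 8 recursive multiplications to 7 at each level.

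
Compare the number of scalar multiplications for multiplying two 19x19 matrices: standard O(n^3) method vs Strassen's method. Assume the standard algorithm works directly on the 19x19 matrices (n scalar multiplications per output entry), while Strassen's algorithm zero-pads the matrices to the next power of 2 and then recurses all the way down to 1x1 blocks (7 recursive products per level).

Matrix multiplication for 19x19 matrices:

Strassen's algorithm requires power-of-2 dimensions. Pad 19x19 to 32x32 (next power of 2).

Standard algorithm: 19^3 = 6859 multiplications
Strassen's algorithm: 7^(log2(32)) = 7^5 = 16807 multiplications
Difference: 6859 - 16807 = -9948 (Strassen uses MORE here due to padding overhead — for small or just-over-power-of-2 n, padding can outweigh the per-level savings)

Standard: 6859 multiplications (19^3). Strassen: 16807 multiplications (7^5, after padding to 32x32). Strassen reduces 8 recursive multiplications to 7 at each level.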